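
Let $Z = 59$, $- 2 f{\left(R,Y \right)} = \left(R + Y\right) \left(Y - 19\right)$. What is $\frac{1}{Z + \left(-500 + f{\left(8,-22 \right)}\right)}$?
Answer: $- \frac{1}{728} \approx -0.0013736$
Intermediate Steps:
$f{\left(R,Y \right)} = - \frac{\left(-19 + Y\right) \left(R + Y\right)}{2}$ ($f{\left(R,Y \right)} = - \frac{\left(R + Y\right) \left(Y - 19\right)}{2} = - \frac{\left(R + Y\right) \left(-19 + Y\right)}{2} = - \frac{\left(-19 + Y\right) \left(R + Y\right)}{2}$)
$\frac{1}{Z + \left(-500 + f{\left(8,-22 \right)}\right)} = \frac{1}{59 + \left(-500 + \left(- \frac{\left(-22\right)^{2}}{2} + \frac{19}{2} \cdot 8 + \frac{19}{2} \left(-22\right) - 4 \left(-22\right)\right)\right)} = \frac{1}{59 + \left(-500 + \left(\left(- \frac{1}{2}\right) 484 + 76 - 209 + 88\right)\right)} = \frac{1}{59 + \left(-500 + \left(-242 + 76 - 209 + 88\right)\right)} = \frac{1}{59 - 787} = \frac{1}{-728} = - \frac{1}{728}$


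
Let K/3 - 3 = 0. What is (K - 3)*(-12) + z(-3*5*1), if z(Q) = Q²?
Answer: 153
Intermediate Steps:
K = 9 (K = 9 + 3*0 = 9 + 0 = 9)
(K - 3)*(-12) + z(-3*5*1) = (9 - 3)*(-12) + (-3*5*1)² = 6*(-12) + (-15*1)² = -72 + (-15)² = -72 + 225 = 153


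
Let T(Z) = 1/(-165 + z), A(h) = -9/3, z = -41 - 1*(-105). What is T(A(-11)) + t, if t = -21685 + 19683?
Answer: -202203/101 ≈ -2002.0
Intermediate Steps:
z = 64 (z = -41 + 105 = 64)
A(h) = -3 (A(h) = -9*⅓ = -3)
T(Z) = -1/101 (T(Z) = 1/(-165 + 64) = 1/(-101) = -1/101)
t = -2002
T(A(-11)) + t = -1/101 - 2002 = -202203/101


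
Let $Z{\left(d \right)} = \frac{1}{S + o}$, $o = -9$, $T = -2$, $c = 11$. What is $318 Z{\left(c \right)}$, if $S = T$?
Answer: $- \frac{318}{11} \approx -28.909$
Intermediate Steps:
$S = -2$
$Z{\left(d \right)} = - \frac{1}{11}$ ($Z{\left(d \right)} = \frac{1}{-2 - 9} = \frac{1}{-11} = - \frac{1}{11}$)
$318 Z{\left(c \right)} = 318 \left(- \frac{1}{11}\right) = - \frac{318}{11}$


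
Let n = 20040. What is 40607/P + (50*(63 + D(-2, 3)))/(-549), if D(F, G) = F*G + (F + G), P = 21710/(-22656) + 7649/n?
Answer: -210884925779140/2994024753 ≈ -70435.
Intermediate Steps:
P = -5453597/9458880 (P = 21710/(-22656) + 7649/20040 = 21710*(-1/22656) + 7649*(1/20040) = -10855/11328 + 7649/20040 = -5453597/9458880 ≈ -0.57656)
D(F, G) = F + G + F*G
40607/P + (50*(63 + D(-2, 3)))/(-549) = 40607/(-5453597/9458880) + (50*(63 + (-2 + 3 - 2*3)))/(-549) = 40607*(-9458880/5453597) + (50*(63 + (-2 + 3 - 6)))*(-1/549) = -384096740160/5453597 + (50*(63 - 5))*(-1/549) = -384096740160/5453597 + (50*58)*(-1/549) = -384096740160/5453597 + 2900*(-1/549) = -384096740160/5453597 - 2900/549 = -210884925779140/2994024753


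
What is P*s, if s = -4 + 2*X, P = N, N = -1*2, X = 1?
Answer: 4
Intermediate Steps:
N = -2
P = -2
s = -2 (s = -4 + 2*1 = -4 + 2 = -2)
P*s = -2*(-2) = 4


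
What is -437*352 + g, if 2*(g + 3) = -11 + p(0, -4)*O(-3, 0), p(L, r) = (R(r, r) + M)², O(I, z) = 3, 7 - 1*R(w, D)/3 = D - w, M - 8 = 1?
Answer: -304965/2 ≈ -1.5248e+5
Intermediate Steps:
M = 9 (M = 8 + 1 = 9)
R(w, D) = 21 - 3*D + 3*w (R(w, D) = 21 - 3*(D - w) = 21 + (-3*D + 3*w) = 21 - 3*D + 3*w)
p(L, r) = 900 (p(L, r) = ((21 - 3*r + 3*r) + 9)² = (21 + 9)² = 30² = 900)
g = 2683/2 (g = -3 + (-11 + 900*3)/2 = -3 + (-11 + 2700)/2 = -3 + (½)*2689 = -3 + 2689/2 = 2683/2 ≈ 1341.5)
-437*352 + g = -437*352 + 2683/2 = -153824 + 2683/2 = -304965/2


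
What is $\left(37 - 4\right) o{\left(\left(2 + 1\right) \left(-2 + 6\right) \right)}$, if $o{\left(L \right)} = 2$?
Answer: $66$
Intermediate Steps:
$\left(37 - 4\right) o{\left(\left(2 + 1\right) \left(-2 + 6\right) \right)} = \left(37 - 4\right) 2 = 33 \cdot 2 = 66$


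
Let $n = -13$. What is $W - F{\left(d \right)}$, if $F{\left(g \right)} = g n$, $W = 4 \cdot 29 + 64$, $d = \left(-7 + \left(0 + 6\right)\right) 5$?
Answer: $115$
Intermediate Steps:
$d = -5$ ($d = \left(-7 + 6\right) 5 = \left(-1\right) 5 = -5$)
$W = 180$ ($W = 116 + 64 = 180$)
$F{\left(g \right)} = - 13 g$ ($F{\left(g \right)} = g \left(-13\right) = - 13 g$)
$W - F{\left(d \right)} = 180 - \left(-13\right) \left(-5\right) = 180 - 65 = 115$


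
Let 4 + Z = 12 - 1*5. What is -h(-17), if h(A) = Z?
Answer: -3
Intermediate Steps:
Z = 3 (Z = -4 + (12 - 1*5) = -4 + (12 - 5) = -4 + 7 = 3)
h(A) = 3
-h(-17) = -1*3 = -3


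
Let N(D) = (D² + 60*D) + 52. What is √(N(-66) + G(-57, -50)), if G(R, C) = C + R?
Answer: √341 ≈ 18.466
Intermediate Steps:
N(D) = 52 + D² + 60*D
√(N(-66) + G(-57, -50)) = √((52 + (-66)² + 60*(-66)) + (-50 - 57)) = √((52 + 4356 - 3960) - 107) = √(448 - 107) = √341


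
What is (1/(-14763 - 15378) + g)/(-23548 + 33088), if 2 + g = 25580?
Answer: 770946497/287545140 ≈ 2.6811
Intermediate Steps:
g = 25578 (g = -2 + 25580 = 25578)
(1/(-14763 - 15378) + g)/(-23548 + 33088) = (1/(-14763 - 15378) + 25578)/(-23548 + 33088) = (1/(-30141) + 25578)/9540 = (-1/30141 + 25578)*(1/9540) = (770946497/30141)*(1/9540) = 770946497/287545140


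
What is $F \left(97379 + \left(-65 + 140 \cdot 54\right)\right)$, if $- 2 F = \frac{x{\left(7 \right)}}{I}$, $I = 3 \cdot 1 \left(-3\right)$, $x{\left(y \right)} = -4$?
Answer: $- \frac{69916}{3} \approx -23305.0$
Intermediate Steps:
$I = -9$ ($I = 3 \left(-3\right) = -9$)
$F = - \frac{2}{9}$ ($F = - \frac{\left(-4\right) \frac{1}{-9}}{2} = - \frac{\left(-4\right) \left(- \frac{1}{9}\right)}{2} = \left(- \frac{1}{2}\right) \frac{4}{9} = - \frac{2}{9} \approx -0.22222$)
$F \left(97379 + \left(-65 + 140 \cdot 54\right)\right) = - \frac{2 \left(97379 + \left(-65 + 140 \cdot 54\right)\right)}{9} = - \frac{2 \left(97379 + \left(-65 + 7560\right)\right)}{9} = - \frac{2 \left(97379 + 7495\right)}{9} = \left(- \frac{2}{9}\right) 104874 = - \frac{69916}{3}$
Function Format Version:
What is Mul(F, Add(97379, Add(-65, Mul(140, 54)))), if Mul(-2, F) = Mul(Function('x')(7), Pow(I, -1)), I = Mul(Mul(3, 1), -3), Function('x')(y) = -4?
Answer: Rational(-69916, 3) ≈ -23305.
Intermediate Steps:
I = -9 (I = Mul(3, -3) = -9)
F = Rational(-2, 9) (F = Mul(Rational(-1, 2), Mul(-4, Pow(-9, -1))) = Mul(Rational(-1, 2), Mul(-4, Rational(-1, 9))) = Mul(Rational(-1, 2), Rational(4, 9)) = Rational(-2, 9) ≈ -0.22222)
Mul(F, Add(97379, Add(-65, Mul(140, 54)))) = Mul(Rational(-2, 9), Add(97379, Add(-65, Mul(140, 54)))) = Mul(Rational(-2, 9), Add(97379, Add(-65, 7560))) = Mul(Rational(-2, 9), Add(97379, 7495)) = Mul(Rational(-2, 9), 104874) = Rational(-69916, 3)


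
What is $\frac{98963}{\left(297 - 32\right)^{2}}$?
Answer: $\frac{98963}{70225} \approx 1.4092$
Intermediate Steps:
$\frac{98963}{\left(297 - 32\right)^{2}} = \frac{98963}{265^{2}} = \frac{98963}{70225}$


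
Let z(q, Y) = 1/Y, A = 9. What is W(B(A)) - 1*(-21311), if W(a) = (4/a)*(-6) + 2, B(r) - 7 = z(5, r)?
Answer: 170477/8 ≈ 21310.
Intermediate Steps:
B(r) = 7 + 1/r
W(a) = 2 - 24/a (W(a) = -24/a + 2 = 2 - 24/a)
W(B(A)) - 1*(-21311) = (2 - 24/(7 + 1/9)) - 1*(-21311) = (2 - 24/(7 + 1/9)) + 21311 = (2 - 24/64/9) + 21311 = (2 - 24*9/64) + 21311 = (2 - 27/8) + 21311 = -11/8 + 21311 = 170477/8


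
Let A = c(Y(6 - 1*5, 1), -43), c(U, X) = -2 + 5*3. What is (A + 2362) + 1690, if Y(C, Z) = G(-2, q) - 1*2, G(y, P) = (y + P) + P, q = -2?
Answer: 4065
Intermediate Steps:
G(y, P) = y + 2*P (G(y, P) = (P + y) + P = y + 2*P)
Y(C, Z) = -8 (Y(C, Z) = (-2 + 2*(-2)) - 1*2 = (-2 - 4) - 2 = -6 - 2 = -8)
c(U, X) = 13 (c(U, X) = -2 + 15 = 13)
A = 13
(A + 2362) + 1690 = (13 + 2362) + 1690 = 2375 + 1690 = 4065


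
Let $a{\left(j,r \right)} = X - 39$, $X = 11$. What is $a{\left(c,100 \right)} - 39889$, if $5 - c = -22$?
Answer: $-39917$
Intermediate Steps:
$c = 27$ ($c = 5 - -22 = 5 + 22 = 27$)
$a{\left(j,r \right)} = -28$ ($a{\left(j,r \right)} = 11 - 39 = -28$)
$a{\left(c,100 \right)} - 39889 = -28 - 39889 = -39917$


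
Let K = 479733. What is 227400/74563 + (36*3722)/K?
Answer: 39694043232/11923443893 ≈ 3.3291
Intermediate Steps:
227400/74563 + (36*3722)/K = 227400/74563 + (36*3722)/479733 = 227400*(1/74563) + 133992*(1/479733) = 227400/74563 + 44664/159911 = 39694043232/11923443893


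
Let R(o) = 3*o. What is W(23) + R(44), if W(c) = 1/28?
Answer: 3697/28 ≈ 132.04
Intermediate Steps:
W(c) = 1/28
W(23) + R(44) = 1/28 + 3*44 = 1/28 + 132 = 3697/28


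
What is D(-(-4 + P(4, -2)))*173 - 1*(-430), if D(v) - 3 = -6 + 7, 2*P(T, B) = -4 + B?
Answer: 1122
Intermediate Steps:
P(T, B) = -2 + B/2 (P(T, B) = (-4 + B)/2 = -2 + B/2)
D(v) = 4 (D(v) = 3 + (-6 + 7) = 3 + 1 = 4)
D(-(-4 + P(4, -2)))*173 - 1*(-430) = 4*173 - 1*(-430) = 692 + 430 = 1122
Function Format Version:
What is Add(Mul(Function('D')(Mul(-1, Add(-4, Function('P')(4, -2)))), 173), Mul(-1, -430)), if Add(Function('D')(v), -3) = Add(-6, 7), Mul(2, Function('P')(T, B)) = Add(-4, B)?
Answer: 1122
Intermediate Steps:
Function('P')(T, B) = Add(-2, Mul(Rational(1, 2), B)) (Function('P')(T, B) = Mul(Rational(1, 2), Add(-4, B)) = Add(-2, Mul(Rational(1, 2), B)))
Function('D')(v) = 4 (Function('D')(v) = Add(3, Add(-6, 7)) = Add(3, 1) = 4)
Add(Mul(Function('D')(Mul(-1, Add(-4, Function('P')(4, -2)))), 173), Mul(-1, -430)) = Add(Mul(4, 173), Mul(-1, -430)) = Add(692, 430) = 1122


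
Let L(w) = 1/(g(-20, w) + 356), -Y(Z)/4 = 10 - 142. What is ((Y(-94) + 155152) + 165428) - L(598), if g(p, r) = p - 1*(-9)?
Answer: 110782259/345 ≈ 3.2111e+5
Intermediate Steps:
g(p, r) = 9 + p (g(p, r) = p + 9 = 9 + p)
Y(Z) = 528 (Y(Z) = -4*(10 - 142) = -4*(-132) = 528)
L(w) = 1/345 (L(w) = 1/((9 - 20) + 356) = 1/(-11 + 356) = 1/345)
((Y(-94) + 155152) + 165428) - L(598) = ((528 + 155152) + 165428) - 1*1/345 = (155680 + 165428) - 1/345 = 321108 - 1/345 = 110782259/345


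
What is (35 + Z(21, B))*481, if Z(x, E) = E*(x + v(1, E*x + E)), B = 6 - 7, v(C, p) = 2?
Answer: 5772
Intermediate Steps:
B = -1
Z(x, E) = E*(2 + x) (Z(x, E) = E*(x + 2) = E*(2 + x))
(35 + Z(21, B))*481 = (35 - (2 + 21))*481 = (35 - 1*23)*481 = (35 - 23)*481 = 12*481 = 5772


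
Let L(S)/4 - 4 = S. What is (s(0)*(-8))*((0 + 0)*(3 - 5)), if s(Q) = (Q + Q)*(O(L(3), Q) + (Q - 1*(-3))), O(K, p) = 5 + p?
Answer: 0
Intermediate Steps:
L(S) = 16 + 4*S
s(Q) = 2*Q*(8 + 2*Q) (s(Q) = (Q + Q)*((5 + Q) + (Q - 1*(-3))) = (2*Q)*((5 + Q) + (Q + 3)) = (2*Q)*((5 + Q) + (3 + Q)) = (2*Q)*(8 + 2*Q) = 2*Q*(8 + 2*Q))
(s(0)*(-8))*((0 + 0)*(3 - 5)) = ((4*0*(4 + 0))*(-8))*((0 + 0)*(3 - 5)) = ((4*0*4)*(-8))*(0*(-2)) = (0*(-8))*0 = 0*0 = 0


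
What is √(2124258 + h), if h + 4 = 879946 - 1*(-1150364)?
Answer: 2*√1038641 ≈ 2038.3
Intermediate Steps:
h = 2030306 (h = -4 + (879946 - 1*(-1150364)) = -4 + (879946 + 1150364) = -4 + 2030310 = 2030306)
√(2124258 + h) = √(2124258 + 2030306) = √4154564 = 2*√1038641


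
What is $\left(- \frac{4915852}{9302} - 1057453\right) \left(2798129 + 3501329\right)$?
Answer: $- \frac{30997565518568682}{4651} \approx -6.6647 \cdot 10^{12}$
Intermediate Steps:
$\left(- \frac{4915852}{9302} - 1057453\right) \left(2798129 + 3501329\right) = \left(\left(-4915852\right) \frac{1}{9302} - 1057453\right) 6299458 = \left(- \frac{2457926}{4651} - 1057453\right) 6299458 = \left(- \frac{4920671829}{4651}\right) 6299458 = - \frac{30997565518568682}{4651}$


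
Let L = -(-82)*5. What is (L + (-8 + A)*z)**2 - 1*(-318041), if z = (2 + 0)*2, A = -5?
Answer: 446205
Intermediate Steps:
L = 410 (L = -41*(-10) = 410)
z = 4 (z = 2*2 = 4)
(L + (-8 + A)*z)**2 - 1*(-318041) = (410 + (-8 - 5)*4)**2 - 1*(-318041) = (410 - 13*4)**2 + 318041 = (410 - 52)**2 + 318041 = 358**2 + 318041 = 128164 + 318041 = 446205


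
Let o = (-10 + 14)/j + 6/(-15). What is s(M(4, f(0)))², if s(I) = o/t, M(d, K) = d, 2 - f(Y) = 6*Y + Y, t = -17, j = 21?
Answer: 484/3186225 ≈ 0.00015190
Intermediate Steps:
f(Y) = 2 - 7*Y (f(Y) = 2 - (6*Y + Y) = 2 - 7*Y)
o = -22/105 (o = (-10 + 14)/21 + 6/(-15) = 4*(1/21) + 6*(-1/15) = 4/21 - ⅖ = -22/105 ≈ -0.20952)
s(I) = 22/1785 (s(I) = -22/105/(-17) = -22/105*(-1/17) = 22/1785)
s(M(4, f(0)))² = (22/1785)² = 484/3186225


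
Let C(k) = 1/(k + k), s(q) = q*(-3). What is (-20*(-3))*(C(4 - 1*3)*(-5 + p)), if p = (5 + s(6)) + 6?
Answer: -360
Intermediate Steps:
s(q) = -3*q
C(k) = 1/(2*k)
p = -7 (p = (5 - 3*6) + 6 = (5 - 18) + 6 = -13 + 6 = -7)
(-20*(-3))*(C(4 - 1*3)*(-5 + p)) = (-20*(-3))*((1/(2*(4 - 1*3)))*(-5 - 7)) = 60*((1/(2*(4 - 3)))*(-12)) = 60*(((½)/1)*(-12)) = 60*(((½)*1)*(-12)) = 60*((½)*(-12)) = 60*(-6) = -360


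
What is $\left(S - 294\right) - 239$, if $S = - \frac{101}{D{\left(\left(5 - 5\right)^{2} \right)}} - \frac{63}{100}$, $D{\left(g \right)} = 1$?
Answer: $- \frac{63463}{100} \approx -634.63$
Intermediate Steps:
$S = - \frac{10163}{100}$ ($S = - \frac{101}{1} - \frac{63}{100} = \left(-101\right) 1 - \frac{63}{100} = -101 - \frac{63}{100} = - \frac{10163}{100} \approx -101.63$)
$\left(S - 294\right) - 239 = \left(- \frac{10163}{100} - 294\right) - 239 = - \frac{39563}{100} - 239 = - \frac{63463}{100}$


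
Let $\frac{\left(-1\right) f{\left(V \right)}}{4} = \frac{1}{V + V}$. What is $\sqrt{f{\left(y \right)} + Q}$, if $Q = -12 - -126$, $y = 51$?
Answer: $\frac{2 \sqrt{74103}}{51} \approx 10.675$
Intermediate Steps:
$Q = 114$ ($Q = -12 + 126 = 114$)
$f{\left(V \right)} = - \frac{2}{V}$ ($f{\left(V \right)} = - \frac{4}{V + V} = - \frac{4}{2 V} = - 4 \frac{1}{2 V} = - \frac{2}{V}$)
$\sqrt{f{\left(y \right)} + Q} = \sqrt{- \frac{2}{51} + 114} = \sqrt{\frac{5812}{51}} = \frac{2 \sqrt{74103}}{51}$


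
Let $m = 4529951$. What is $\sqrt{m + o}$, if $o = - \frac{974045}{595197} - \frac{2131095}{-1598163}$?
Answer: $\frac{\sqrt{50602510908756742080424693771}}{105691313679} \approx 2128.4$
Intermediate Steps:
$o = - \frac{96087109540}{317073941037}$ ($o = \left(-974045\right) \frac{1}{595197} - - \frac{710365}{532721} = - \frac{974045}{595197} + \frac{710365}{532721} = - \frac{96087109540}{317073941037} \approx -0.30304$)
$\sqrt{m + o} = \sqrt{4529951 - \frac{96087109540}{317073941037}} = \sqrt{\frac{1436329320187389647}{317073941037}} = \frac{\sqrt{50602510908756742080424693771}}{105691313679}$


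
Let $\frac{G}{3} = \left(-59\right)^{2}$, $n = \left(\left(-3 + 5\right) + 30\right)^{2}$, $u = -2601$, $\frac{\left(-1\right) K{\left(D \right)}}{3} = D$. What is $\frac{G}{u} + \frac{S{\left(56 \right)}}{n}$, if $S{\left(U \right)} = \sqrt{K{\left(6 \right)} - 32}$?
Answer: $- \frac{3481}{867} + \frac{5 i \sqrt{2}}{1024} \approx -4.015 + 0.0069053 i$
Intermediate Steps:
$K{\left(D \right)} = - 3 D$
$S{\left(U \right)} = 5 i \sqrt{2}$ ($S{\left(U \right)} = \sqrt{\left(-3\right) 6 - 32} = \sqrt{-18 - 32} = \sqrt{-50} = 5 i \sqrt{2}$)
$n = 1024$ ($n = \left(2 + 30\right)^{2} = 32^{2} = 1024$)
$G = 10443$ ($G = 3 \left(-59\right)^{2} = 3 \cdot 3481 = 10443$)
$\frac{G}{u} + \frac{S{\left(56 \right)}}{n} = \frac{10443}{-2601} + \frac{5 i \sqrt{2}}{1024} = 10443 \left(- \frac{1}{2601}\right) + 5 i \sqrt{2} \cdot \frac{1}{1024} = - \frac{3481}{867} + \frac{5 i \sqrt{2}}{1024}$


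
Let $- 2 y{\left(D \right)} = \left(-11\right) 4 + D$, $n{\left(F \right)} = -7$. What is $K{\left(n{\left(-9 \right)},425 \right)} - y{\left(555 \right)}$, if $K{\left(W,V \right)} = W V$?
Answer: $- \frac{5439}{2} \approx -2719.5$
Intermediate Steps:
$K{\left(W,V \right)} = V W$
$y{\left(D \right)} = 22 - \frac{D}{2}$ ($y{\left(D \right)} = - \frac{\left(-11\right) 4 + D}{2} = - \frac{-44 + D}{2} = 22 - \frac{D}{2}$)
$K{\left(n{\left(-9 \right)},425 \right)} - y{\left(555 \right)} = 425 \left(-7\right) - \left(22 - \frac{555}{2}\right) = -2975 - \left(22 - \frac{555}{2}\right) = -2975 - - \frac{511}{2} = -2975 + \frac{511}{2} = - \frac{5439}{2}$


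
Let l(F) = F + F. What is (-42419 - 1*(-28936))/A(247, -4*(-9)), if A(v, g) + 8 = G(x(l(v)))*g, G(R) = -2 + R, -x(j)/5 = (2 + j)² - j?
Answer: 13483/44194040 ≈ 0.00030509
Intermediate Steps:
l(F) = 2*F
x(j) = -5*(2 + j)² + 5*j (x(j) = -5*((2 + j)² - j) = -5*(2 + j)² + 5*j)
A(v, g) = -8 + g*(-2 - 5*(2 + 2*v)² + 10*v) (A(v, g) = -8 + (-2 + (-5*(2 + 2*v)² + 5*(2*v)))*g = -8 + (-2 + (-5*(2 + 2*v)² + 10*v))*g = -8 + (-2 - 5*(2 + 2*v)² + 10*v)*g = -8 + g*(-2 - 5*(2 + 2*v)² + 10*v))
(-42419 - 1*(-28936))/A(247, -4*(-9)) = (-42419 - 1*(-28936))/(-8 - 2*(-4*(-9))*(1 - 5*247 + 10*(1 + 247)²)) = (-42419 + 28936)/(-8 - 2*36*(1 - 1235 + 10*248²)) = -13483/(-8 - 2*36*(1 - 1235 + 10*61504)) = -13483/(-8 - 2*36*(1 - 1235 + 615040)) = -13483/(-8 - 2*36*613806) = -13483/(-8 - 44194032) = -13483/(-44194040) = -13483*(-1/44194040) = 13483/44194040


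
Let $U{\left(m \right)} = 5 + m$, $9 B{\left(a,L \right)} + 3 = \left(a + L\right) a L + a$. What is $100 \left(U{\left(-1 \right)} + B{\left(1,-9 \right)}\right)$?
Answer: $\frac{10600}{9} \approx 1177.8$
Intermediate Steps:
$B{\left(a,L \right)} = - \frac{1}{3} + \frac{a}{9} + \frac{L a \left(L + a\right)}{9}$ ($B{\left(a,L \right)} = - \frac{1}{3} + \frac{\left(a + L\right) a L + a}{9} = - \frac{1}{3} + \frac{\left(L + a\right) a L + a}{9} = - \frac{1}{3} + \frac{a \left(L + a\right) L + a}{9} = - \frac{1}{3} + \frac{L a \left(L + a\right) + a}{9} = - \frac{1}{3} + \frac{a + L a \left(L + a\right)}{9} = - \frac{1}{3} + \left(\frac{a}{9} + \frac{L a \left(L + a\right)}{9}\right) = - \frac{1}{3} + \frac{a}{9} + \frac{L a \left(L + a\right)}{9}$)
$100 \left(U{\left(-1 \right)} + B{\left(1,-9 \right)}\right) = 100 \left(\left(5 - 1\right) + \left(- \frac{1}{3} + \frac{1}{9} \cdot 1 + \frac{1}{9} \left(-9\right) 1^{2} + \frac{1}{9} \cdot 1 \left(-9\right)^{2}\right)\right) = 100 \left(4 + \left(- \frac{1}{3} + \frac{1}{9} + \frac{1}{9} \left(-9\right) 1 + \frac{1}{9} \cdot 1 \cdot 81\right)\right) = 100 \left(4 + \left(- \frac{1}{3} + \frac{1}{9} - 1 + 9\right)\right) = 100 \left(4 + \frac{70}{9}\right) = 100 \cdot \frac{106}{9} = \frac{10600}{9}$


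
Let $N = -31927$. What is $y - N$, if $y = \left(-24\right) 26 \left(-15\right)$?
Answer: $41287$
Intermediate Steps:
$y = 9360$ ($y = \left(-624\right) \left(-15\right) = 9360$)
$y - N = 9360 - -31927 = 9360 + 31927 = 41287$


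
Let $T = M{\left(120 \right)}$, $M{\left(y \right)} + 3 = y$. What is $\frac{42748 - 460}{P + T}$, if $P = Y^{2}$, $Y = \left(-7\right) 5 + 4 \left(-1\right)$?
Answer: $\frac{7048}{273} \approx 25.817$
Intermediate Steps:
$M{\left(y \right)} = -3 + y$
$T = 117$ ($T = -3 + 120 = 117$)
$Y = -39$ ($Y = -35 - 4 = -39$)
$P = 1521$ ($P = \left(-39\right)^{2} = 1521$)
$\frac{42748 - 460}{P + T} = \frac{42748 - 460}{1521 + 117} = \frac{42288}{1638} = 42288 \cdot \frac{1}{1638} = \frac{7048}{273}$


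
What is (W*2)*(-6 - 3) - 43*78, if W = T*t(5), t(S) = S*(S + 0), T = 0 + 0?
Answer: -3354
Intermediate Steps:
T = 0
t(S) = S² (t(S) = S*S = S²)
W = 0 (W = 0*5² = 0*25 = 0)
(W*2)*(-6 - 3) - 43*78 = (0*2)*(-6 - 3) - 43*78 = 0*(-9) - 3354 = 0 - 3354 = -3354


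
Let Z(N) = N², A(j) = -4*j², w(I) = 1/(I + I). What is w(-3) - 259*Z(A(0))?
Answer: -⅙ ≈ -0.16667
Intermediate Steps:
w(I) = 1/(2*I)
w(-3) - 259*Z(A(0)) = (½)/(-3) - 259*(-4*0²)² = (½)*(-⅓) - 259*(-4*0)² = -⅙ - 259*0² = -⅙ - 259*0 = -⅙ + 0 = -⅙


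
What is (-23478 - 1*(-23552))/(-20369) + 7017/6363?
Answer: 47486137/43202649 ≈ 1.0991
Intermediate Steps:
(-23478 - 1*(-23552))/(-20369) + 7017/6363 = (-23478 + 23552)*(-1/20369) + 7017*(1/6363) = 74*(-1/20369) + 2339/2121 = -74/20369 + 2339/2121 = 47486137/43202649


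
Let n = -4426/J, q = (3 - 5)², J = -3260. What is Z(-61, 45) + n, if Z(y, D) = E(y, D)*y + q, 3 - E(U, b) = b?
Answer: 4184793/1630 ≈ 2567.4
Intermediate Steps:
E(U, b) = 3 - b
q = 4 (q = (-2)² = 4)
Z(y, D) = 4 + y*(3 - D) (Z(y, D) = (3 - D)*y + 4 = y*(3 - D) + 4 = 4 + y*(3 - D))
n = 2213/1630 (n = -4426/(-3260) = -4426*(-1/3260) = 2213/1630 ≈ 1.3577)
Z(-61, 45) + n = (4 - 1*(-61)*(-3 + 45)) + 2213/1630 = (4 - 1*(-61)*42) + 2213/1630 = (4 + 2562) + 2213/1630 = 2566 + 2213/1630 = 4184793/1630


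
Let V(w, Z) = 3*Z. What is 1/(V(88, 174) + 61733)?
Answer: 1/62255 ≈ 1.6063e-5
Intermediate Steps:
1/(V(88, 174) + 61733) = 1/(3*174 + 61733) = 1/(522 + 61733) = 1/62255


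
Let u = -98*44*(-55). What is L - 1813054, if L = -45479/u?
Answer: -61426276017/33880 ≈ -1.8131e+6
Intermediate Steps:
u = 237160 (u = -4312*(-55) = 237160)
L = -6497/33880 (L = -45479/237160 = -45479*1/237160 = -6497/33880 ≈ -0.19177)
L - 1813054 = -6497/33880 - 1813054 = -61426276017/33880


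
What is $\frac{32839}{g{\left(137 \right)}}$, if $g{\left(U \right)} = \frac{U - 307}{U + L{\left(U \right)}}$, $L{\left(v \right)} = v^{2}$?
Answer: $- \frac{310427067}{85} \approx -3.6521 \cdot 10^{6}$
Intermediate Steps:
$g{\left(U \right)} = \frac{-307 + U}{U + U^{2}}$ ($g{\left(U \right)} = \frac{U - 307}{U + U^{2}} = \frac{-307 + U}{U + U^{2}}$)
$\frac{32839}{g{\left(137 \right)}} = \frac{32839}{\frac{1}{137} \frac{1}{1 + 137} \left(-307 + 137\right)} = \frac{32839}{\frac{1}{137} \cdot \frac{1}{138} \left(-170\right)} = \frac{32839}{- \frac{85}{9453}} = 32839 \left(- \frac{9453}{85}\right) = - \frac{310427067}{85}$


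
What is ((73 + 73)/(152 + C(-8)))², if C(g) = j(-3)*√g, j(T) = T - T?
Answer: 5329/5776 ≈ 0.92261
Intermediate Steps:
j(T) = 0
C(g) = 0 (C(g) = 0*√g = 0)
((73 + 73)/(152 + C(-8)))² = ((73 + 73)/(152 + 0))² = (146/152)² = (146*(1/152))² = (73/76)² = 5329/5776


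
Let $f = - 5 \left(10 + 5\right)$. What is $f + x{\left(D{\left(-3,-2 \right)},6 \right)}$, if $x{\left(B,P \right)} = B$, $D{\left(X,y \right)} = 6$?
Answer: $-69$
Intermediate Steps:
$f = -75$ ($f = \left(-5\right) 15 = -75$)
$f + x{\left(D{\left(-3,-2 \right)},6 \right)} = -75 + 6 = -69$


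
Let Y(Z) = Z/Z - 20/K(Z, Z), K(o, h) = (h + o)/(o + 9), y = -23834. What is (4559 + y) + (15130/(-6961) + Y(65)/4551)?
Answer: -2646329848250/137277881 ≈ -19277.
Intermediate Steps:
K(o, h) = (h + o)/(9 + o)
Y(Z) = 1 - 10*(9 + Z)/Z (Y(Z) = Z/Z - 20*(9 + Z)/(Z + Z) = 1 - 20*(9 + Z)/(2*Z) = 1 - 10*(9 + Z)/Z)
(4559 + y) + (15130/(-6961) + Y(65)/4551) = (4559 - 23834) + (15130/(-6961) + (-9 - 90/65)/4551) = -19275 + (15130*(-1/6961) + (-9 - 90*1/65)*(1/4551)) = -19275 + (-15130/6961 + (-9 - 18/13)*(1/4551)) = -19275 + (-15130/6961 - 135/13*1/4551) = -19275 + (-15130/6961 - 45/19721) = -19275 - 298691975/137277881 = -2646329848250/137277881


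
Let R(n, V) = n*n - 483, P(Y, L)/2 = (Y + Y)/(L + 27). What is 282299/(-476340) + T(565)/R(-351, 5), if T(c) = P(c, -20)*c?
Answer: 179811389/201174260 ≈ 0.89381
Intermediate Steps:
P(Y, L) = 4*Y/(27 + L) (P(Y, L) = 2*((Y + Y)/(L + 27)) = 2*((2*Y)/(27 + L)) = 2*(2*Y/(27 + L)) = 4*Y/(27 + L))
R(n, V) = -483 + n² (R(n, V) = n² - 483 = -483 + n²)
T(c) = 4*c²/7 (T(c) = (4*c/(27 - 20))*c = (4*c/7)*c = 4*c²/7)
282299/(-476340) + T(565)/R(-351, 5) = 282299/(-476340) + ((4/7)*565²)/(-483 + (-351)²) = 282299*(-1/476340) + ((4/7)*319225)/(-483 + 123201) = -282299/476340 + (1276900/7)/122718 = -282299/476340 + (1276900/7)*(1/122718) = -282299/476340 + 5650/3801 = 179811389/201174260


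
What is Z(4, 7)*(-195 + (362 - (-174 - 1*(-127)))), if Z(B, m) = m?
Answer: 1498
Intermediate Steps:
Z(4, 7)*(-195 + (362 - (-174 - 1*(-127)))) = 7*(-195 + (362 - (-174 - 1*(-127)))) = 7*(-195 + (362 - (-174 + 127))) = 7*(-195 + (362 - 1*(-47))) = 7*(-195 + (362 + 47)) = 7*(-195 + 409) = 7*214 = 1498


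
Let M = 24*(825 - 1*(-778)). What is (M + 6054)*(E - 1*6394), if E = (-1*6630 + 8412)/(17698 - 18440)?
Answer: -105663092190/371 ≈ -2.8481e+8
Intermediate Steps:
E = -891/371 (E = (-6630 + 8412)/(-742) = 1782*(-1/742) = -891/371 ≈ -2.4016)
M = 38472 (M = 24*(825 + 778) = 24*1603 = 38472)
(M + 6054)*(E - 1*6394) = (38472 + 6054)*(-891/371 - 1*6394) = 44526*(-891/371 - 6394) = 44526*(-2373065/371) = -105663092190/371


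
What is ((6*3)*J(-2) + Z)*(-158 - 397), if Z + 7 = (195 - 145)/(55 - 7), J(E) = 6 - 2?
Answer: -293225/8 ≈ -36653.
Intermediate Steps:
J(E) = 4
Z = -143/24 (Z = -7 + (195 - 145)/(55 - 7) = -7 + 50/48 = -7 + 50*(1/48) = -7 + 25/24 = -143/24 ≈ -5.9583)
((6*3)*J(-2) + Z)*(-158 - 397) = ((6*3)*4 - 143/24)*(-158 - 397) = (18*4 - 143/24)*(-555) = (72 - 143/24)*(-555) = (1585/24)*(-555) = -293225/8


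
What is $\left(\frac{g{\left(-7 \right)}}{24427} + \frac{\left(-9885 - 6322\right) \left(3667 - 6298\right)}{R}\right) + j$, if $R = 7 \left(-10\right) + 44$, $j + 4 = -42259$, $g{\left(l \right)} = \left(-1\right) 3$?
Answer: $- \frac{82186435951}{48854} \approx -1.6823 \cdot 10^{6}$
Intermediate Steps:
$g{\left(l \right)} = -3$
$j = -42263$ ($j = -4 - 42259 = -42263$)
$R = -26$ ($R = -70 + 44 = -26$)
$\left(\frac{g{\left(-7 \right)}}{24427} + \frac{\left(-9885 - 6322\right) \left(3667 - 6298\right)}{R}\right) + j = \left(- \frac{3}{24427} + \frac{\left(-9885 - 6322\right) \left(3667 - 6298\right)}{-26}\right) - 42263 = \left(\left(-3\right) \frac{1}{24427} + \left(-16207\right) \left(-2631\right) \left(- \frac{1}{26}\right)\right) - 42263 = \left(- \frac{3}{24427} + 42640617 \left(- \frac{1}{26}\right)\right) - 42263 = \left(- \frac{3}{24427} - \frac{42640617}{26}\right) - 42263 = - \frac{80121719349}{48854} - 42263 = - \frac{82186435951}{48854}$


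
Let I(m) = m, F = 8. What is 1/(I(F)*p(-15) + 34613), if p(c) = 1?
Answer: 1/34621 ≈ 2.8884e-5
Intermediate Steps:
1/(I(F)*p(-15) + 34613) = 1/(8*1 + 34613) = 1/(8 + 34613) = 1/34621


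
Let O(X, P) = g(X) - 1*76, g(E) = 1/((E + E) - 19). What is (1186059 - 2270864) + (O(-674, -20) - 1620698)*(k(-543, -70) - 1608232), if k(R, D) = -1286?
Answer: 3566043473797127/1367 ≈ 2.6087e+12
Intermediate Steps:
g(E) = 1/(-19 + 2*E) (g(E) = 1/(2*E - 19) = 1/(-19 + 2*E))
O(X, P) = -76 + 1/(-19 + 2*X) (O(X, P) = 1/(-19 + 2*X) - 1*76 = 1/(-19 + 2*X) - 76 = -76 + 1/(-19 + 2*X))
(1186059 - 2270864) + (O(-674, -20) - 1620698)*(k(-543, -70) - 1608232) = (1186059 - 2270864) + ((1445 - 152*(-674))/(-19 + 2*(-674)) - 1620698)*(-1286 - 1608232) = -1084805 + ((1445 + 102448)/(-19 - 1348) - 1620698)*(-1609518) = -1084805 + (103893/(-1367) - 1620698)*(-1609518) = -1084805 + (-1/1367*103893 - 1620698)*(-1609518) = -1084805 + (-103893/1367 - 1620698)*(-1609518) = -1084805 - 2215598059/1367*(-1609518) = -1084805 + 3566044956725562/1367 = 3566043473797127/1367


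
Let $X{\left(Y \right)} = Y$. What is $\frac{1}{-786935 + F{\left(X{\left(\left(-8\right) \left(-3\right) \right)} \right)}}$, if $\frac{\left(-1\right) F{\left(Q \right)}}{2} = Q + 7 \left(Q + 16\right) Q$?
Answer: $- \frac{1}{800423} \approx -1.2493 \cdot 10^{-6}$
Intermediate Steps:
$F{\left(Q \right)} = - 2 Q - 2 Q \left(112 + 7 Q\right)$ ($F{\left(Q \right)} = - 2 \left(Q + 7 \left(Q + 16\right) Q\right) = - 2 \left(Q + 7 \left(16 + Q\right) Q\right) = - 2 \left(Q + \left(112 + 7 Q\right) Q\right) = - 2 \left(Q + Q \left(112 + 7 Q\right)\right) = - 2 Q - 2 Q \left(112 + 7 Q\right)$)
$\frac{1}{-786935 + F{\left(X{\left(\left(-8\right) \left(-3\right) \right)} \right)}} = \frac{1}{-786935 - 2 \left(\left(-8\right) \left(-3\right)\right) \left(113 + 7 \left(\left(-8\right) \left(-3\right)\right)\right)} = \frac{1}{-786935 - 48 \left(113 + 7 \cdot 24\right)} = \frac{1}{-786935 - 48 \left(113 + 168\right)} = \frac{1}{-786935 - 48 \cdot 281} = \frac{1}{-786935 - 13488} = \frac{1}{-800423} = - \frac{1}{800423}$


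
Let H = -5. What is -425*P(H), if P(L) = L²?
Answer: -10625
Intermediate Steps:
-425*P(H) = -425*(-5)² = -425*25 = -10625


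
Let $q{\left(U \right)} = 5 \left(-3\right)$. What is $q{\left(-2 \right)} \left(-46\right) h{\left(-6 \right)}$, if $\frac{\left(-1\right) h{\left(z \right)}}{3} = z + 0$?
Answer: $12420$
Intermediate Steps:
$q{\left(U \right)} = -15$
$h{\left(z \right)} = - 3 z$ ($h{\left(z \right)} = - 3 \left(z + 0\right) = - 3 z$)
$q{\left(-2 \right)} \left(-46\right) h{\left(-6 \right)} = \left(-15\right) \left(-46\right) \left(\left(-3\right) \left(-6\right)\right) = 690 \cdot 18 = 12420$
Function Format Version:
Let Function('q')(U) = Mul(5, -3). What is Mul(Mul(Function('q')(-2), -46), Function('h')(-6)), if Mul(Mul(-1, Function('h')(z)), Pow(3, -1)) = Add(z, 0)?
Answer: 12420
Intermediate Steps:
Function('q')(U) = -15
Function('h')(z) = Mul(-3, z) (Function('h')(z) = Mul(-3, Add(z, 0)) = Mul(-3, z))
Mul(Mul(Function('q')(-2), -46), Function('h')(-6)) = Mul(Mul(-15, -46), Mul(-3, -6)) = Mul(690, 18) = 12420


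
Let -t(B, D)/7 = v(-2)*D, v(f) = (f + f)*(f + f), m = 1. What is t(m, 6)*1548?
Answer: -1040256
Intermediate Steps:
v(f) = 4*f² (v(f) = (2*f)*(2*f) = 4*f²)
t(B, D) = -112*D (t(B, D) = -7*4*(-2)²*D = -7*4*4*D = -112*D)
t(m, 6)*1548 = -112*6*1548 = -672*1548 = -1040256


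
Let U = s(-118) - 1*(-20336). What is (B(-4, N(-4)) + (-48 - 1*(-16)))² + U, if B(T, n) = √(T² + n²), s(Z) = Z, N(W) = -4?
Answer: 21274 - 256*√2 ≈ 20912.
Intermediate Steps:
U = 20218 (U = -118 - 1*(-20336) = -118 + 20336 = 20218)
(B(-4, N(-4)) + (-48 - 1*(-16)))² + U = (√((-4)² + (-4)²) + (-48 - 1*(-16)))² + 20218 = (√(16 + 16) + (-48 + 16))² + 20218 = (√32 - 32)² + 20218 = (4*√2 - 32)² + 20218 = (-32 + 4*√2)² + 20218 = 20218 + (-32 + 4*√2)²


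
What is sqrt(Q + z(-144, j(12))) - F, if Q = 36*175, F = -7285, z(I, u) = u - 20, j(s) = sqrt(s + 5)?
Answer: 7285 + sqrt(6280 + sqrt(17)) ≈ 7364.3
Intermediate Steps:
j(s) = sqrt(5 + s)
z(I, u) = -20 + u
Q = 6300
sqrt(Q + z(-144, j(12))) - F = sqrt(6300 + (-20 + sqrt(5 + 12))) - 1*(-7285) = sqrt(6300 + (-20 + sqrt(17))) + 7285 = sqrt(6280 + sqrt(17)) + 7285 = 7285 + sqrt(6280 + sqrt(17))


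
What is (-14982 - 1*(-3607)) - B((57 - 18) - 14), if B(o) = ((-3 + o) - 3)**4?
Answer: -141696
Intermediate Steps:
B(o) = (-6 + o)**4
(-14982 - 1*(-3607)) - B((57 - 18) - 14) = (-14982 - 1*(-3607)) - (-6 + ((57 - 18) - 14))**4 = (-14982 + 3607) - (-6 + (39 - 14))**4 = -11375 - (-6 + 25)**4 = -11375 - 1*19**4 = -11375 - 1*130321 = -11375 - 130321 = -141696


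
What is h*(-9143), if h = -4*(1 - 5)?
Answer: -146288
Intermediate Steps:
h = 16 (h = -4*(-4) = 16)
h*(-9143) = 16*(-9143) = -146288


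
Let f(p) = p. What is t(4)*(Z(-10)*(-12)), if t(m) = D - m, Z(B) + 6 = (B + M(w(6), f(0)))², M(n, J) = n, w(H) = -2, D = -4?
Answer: 13248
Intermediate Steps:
Z(B) = -6 + (-2 + B)² (Z(B) = -6 + (B - 2)² = -6 + (-2 + B)²)
t(m) = -4 - m
t(4)*(Z(-10)*(-12)) = (-4 - 1*4)*((-6 + (-2 - 10)²)*(-12)) = (-4 - 4)*((-6 + (-12)²)*(-12)) = -8*(-6 + 144)*(-12) = -1104*(-12) = -8*(-1656) = 13248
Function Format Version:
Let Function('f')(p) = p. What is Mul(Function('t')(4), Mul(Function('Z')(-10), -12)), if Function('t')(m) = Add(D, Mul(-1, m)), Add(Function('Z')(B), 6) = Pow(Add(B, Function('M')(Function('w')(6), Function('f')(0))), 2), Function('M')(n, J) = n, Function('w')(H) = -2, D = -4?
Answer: 13248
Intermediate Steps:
Function('Z')(B) = Add(-6, Pow(Add(-2, B), 2)) (Function('Z')(B) = Add(-6, Pow(Add(B, -2), 2)) = Add(-6, Pow(Add(-2, B), 2)))
Function('t')(m) = Add(-4, Mul(-1, m))
Mul(Function('t')(4), Mul(Function('Z')(-10), -12)) = Mul(Add(-4, Mul(-1, 4)), Mul(Add(-6, Pow(Add(-2, -10), 2)), -12)) = Mul(Add(-4, -4), Mul(Add(-6, Pow(-12, 2)), -12)) = Mul(-8, Mul(Add(-6, 144), -12)) = Mul(-8, Mul(138, -12)) = Mul(-8, -1656) = 13248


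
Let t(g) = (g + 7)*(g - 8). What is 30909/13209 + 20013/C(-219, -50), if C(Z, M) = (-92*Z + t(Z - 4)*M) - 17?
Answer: 25408397468/10895967607 ≈ 2.3319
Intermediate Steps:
t(g) = (-8 + g)*(7 + g) (t(g) = (7 + g)*(-8 + g) = (-8 + g)*(7 + g))
C(Z, M) = -17 - 92*Z + M*(-52 + (-4 + Z)² - Z) (C(Z, M) = (-92*Z + (-56 + (Z - 4)² - (Z - 4))*M) - 17 = (-92*Z + (-56 + (-4 + Z)² - (-4 + Z))*M) - 17 = (-92*Z + (-56 + (-4 + Z)² + (4 - Z))*M) - 17 = (-92*Z + (-52 + (-4 + Z)² - Z)*M) - 17 = (-92*Z + M*(-52 + (-4 + Z)² - Z)) - 17 = -17 - 92*Z + M*(-52 + (-4 + Z)² - Z))
30909/13209 + 20013/C(-219, -50) = 30909/13209 + 20013/(-17 - 92*(-219) - 1*(-50)*(52 - 219 - (-4 - 219)²)) = 30909*(1/13209) + 20013/(-17 + 20148 - 1*(-50)*(52 - 219 - 1*(-223)²)) = 10303/4403 + 20013/(-17 + 20148 - 1*(-50)*(52 - 219 - 1*49729)) = 10303/4403 + 20013/(-17 + 20148 - 1*(-50)*(52 - 219 - 49729)) = 10303/4403 + 20013/(-17 + 20148 - 1*(-50)*(-49896)) = 10303/4403 + 20013/(-17 + 20148 - 2494800) = 10303/4403 + 20013/(-2474669) = 10303/4403 + 20013*(-1/2474669) = 10303/4403 - 20013/2474669 = 25408397468/10895967607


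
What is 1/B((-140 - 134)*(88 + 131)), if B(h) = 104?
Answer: 1/104 ≈ 0.0096154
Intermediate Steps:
1/B((-140 - 134)*(88 + 131)) = 1/104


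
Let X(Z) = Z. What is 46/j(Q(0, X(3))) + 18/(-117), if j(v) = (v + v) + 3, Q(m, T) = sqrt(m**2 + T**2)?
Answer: 580/117 ≈ 4.9573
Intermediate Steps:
Q(m, T) = sqrt(T**2 + m**2)
j(v) = 3 + 2*v (j(v) = 2*v + 3 = 3 + 2*v)
46/j(Q(0, X(3))) + 18/(-117) = 46/(3 + 2*sqrt(3**2 + 0**2)) + 18/(-117) = 46/(3 + 2*sqrt(9 + 0)) + 18*(-1/117) = 46/(3 + 2*sqrt(9)) - 2/13 = 46/(3 + 2*3) - 2/13 = 46/(3 + 6) - 2/13 = 46/9 - 2/13 = 580/117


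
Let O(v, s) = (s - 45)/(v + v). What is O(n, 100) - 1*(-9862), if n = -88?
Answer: 157787/16 ≈ 9861.7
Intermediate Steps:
O(v, s) = (-45 + s)/(2*v) (O(v, s) = (-45 + s)/((2*v)) = (-45 + s)*(1/(2*v)) = (-45 + s)/(2*v))
O(n, 100) - 1*(-9862) = (½)*(-45 + 100)/(-88) - 1*(-9862) = (½)*(-1/88)*55 + 9862 = -5/16 + 9862 = 157787/16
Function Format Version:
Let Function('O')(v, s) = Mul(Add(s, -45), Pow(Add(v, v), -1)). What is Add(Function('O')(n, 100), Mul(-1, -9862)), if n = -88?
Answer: Rational(157787, 16) ≈ 9861.7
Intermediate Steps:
Function('O')(v, s) = Mul(Rational(1, 2), Pow(v, -1), Add(-45, s)) (Function('O')(v, s) = Mul(Add(-45, s), Pow(Mul(2, v), -1)) = Mul(Add(-45, s), Mul(Rational(1, 2), Pow(v, -1))) = Mul(Rational(1, 2), Pow(v, -1), Add(-45, s)))
Add(Function('O')(n, 100), Mul(-1, -9862)) = Add(Mul(Rational(1, 2), Pow(-88, -1), Add(-45, 100)), Mul(-1, -9862)) = Add(Mul(Rational(1, 2), Rational(-1, 88), 55), 9862) = Add(Rational(-5, 16), 9862) = Rational(157787, 16)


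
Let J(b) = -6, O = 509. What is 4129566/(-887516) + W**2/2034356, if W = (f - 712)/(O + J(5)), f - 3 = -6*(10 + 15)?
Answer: -75911779238129281/16314774826235188 ≈ -4.6529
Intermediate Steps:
f = -147 (f = 3 - 6*(10 + 15) = 3 - 6*25 = 3 - 150 = -147)
W = -859/503 (W = (-147 - 712)/(509 - 6) = -859/503 ≈ -1.7078)
4129566/(-887516) + W**2/2034356 = 4129566/(-887516) + (-859/503)**2/2034356 = 4129566*(-1/887516) + (737881/253009)*(1/2034356) = -294969/63394 + 737881/514710377204 = -75911779238129281/16314774826235188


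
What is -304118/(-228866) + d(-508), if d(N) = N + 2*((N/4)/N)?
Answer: -115845377/228866 ≈ -506.17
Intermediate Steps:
d(N) = ½ + N (d(N) = N + 2*((N*(¼))/N) = N + 2*((N/4)/N) = N + 2*(¼) = N + ½ = ½ + N)
-304118/(-228866) + d(-508) = -304118/(-228866) + (½ - 508) = -304118*(-1/228866) - 1015/2 = 152059/114433 - 1015/2 = -115845377/228866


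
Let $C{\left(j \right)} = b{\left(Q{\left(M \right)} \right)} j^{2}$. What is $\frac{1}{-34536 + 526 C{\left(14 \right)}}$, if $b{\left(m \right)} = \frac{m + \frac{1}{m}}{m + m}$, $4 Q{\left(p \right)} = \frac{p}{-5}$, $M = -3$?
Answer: $\frac{9}{20772308} \approx 4.3327 \cdot 10^{-7}$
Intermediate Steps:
$Q{\left(p \right)} = - \frac{p}{20}$ ($Q{\left(p \right)} = \frac{p \frac{1}{-5}}{4} = \frac{p \left(- \frac{1}{5}\right)}{4} = \frac{\left(- \frac{1}{5}\right) p}{4} = - \frac{p}{20}$)
$b{\left(m \right)} = \frac{m + \frac{1}{m}}{2 m}$
$C{\left(j \right)} = \frac{409 j^{2}}{18}$ ($C{\left(j \right)} = \frac{1 + \left(\left(- \frac{1}{20}\right) \left(-3\right)\right)^{2}}{2 \cdot \frac{9}{400}} j^{2} = \frac{1 + \left(\frac{3}{20}\right)^{2}}{2 \cdot \frac{9}{400}} j^{2} = \frac{1}{2} \cdot \frac{400}{9} \left(1 + \frac{9}{400}\right) j^{2} = \frac{1}{2} \cdot \frac{400}{9} \cdot \frac{409}{400} j^{2} = \frac{409 j^{2}}{18}$)
$\frac{1}{-34536 + 526 C{\left(14 \right)}} = \frac{1}{-34536 + 526 \frac{409 \cdot 14^{2}}{18}} = \frac{1}{-34536 + 526 \cdot \frac{409}{18} \cdot 196} = \frac{1}{-34536 + 526 \cdot \frac{40082}{9}} = \frac{1}{-34536 + \frac{21083132}{9}} = \frac{1}{\frac{20772308}{9}} = \frac{9}{20772308}$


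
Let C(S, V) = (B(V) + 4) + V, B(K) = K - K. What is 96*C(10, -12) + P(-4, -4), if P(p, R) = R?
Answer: -772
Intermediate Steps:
B(K) = 0
C(S, V) = 4 + V (C(S, V) = (0 + 4) + V = 4 + V)
96*C(10, -12) + P(-4, -4) = 96*(4 - 12) - 4 = 96*(-8) - 4 = -768 - 4 = -772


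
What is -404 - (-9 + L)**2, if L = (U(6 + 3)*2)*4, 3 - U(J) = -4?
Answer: -2613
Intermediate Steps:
U(J) = 7 (U(J) = 3 - 1*(-4) = 3 + 4 = 7)
L = 56 (L = (7*2)*4 = 14*4 = 56)
-404 - (-9 + L)**2 = -404 - (-9 + 56)**2 = -404 - 1*47**2 = -404 - 1*2209 = -404 - 2209 = -2613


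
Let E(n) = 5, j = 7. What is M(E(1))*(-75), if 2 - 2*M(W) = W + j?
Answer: 375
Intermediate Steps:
M(W) = -5/2 - W/2 (M(W) = 1 - (W + 7)/2 = 1 - (7 + W)/2 = 1 + (-7/2 - W/2) = -5/2 - W/2)
M(E(1))*(-75) = (-5/2 - 1/2*5)*(-75) = (-5/2 - 5/2)*(-75) = -5*(-75) = 375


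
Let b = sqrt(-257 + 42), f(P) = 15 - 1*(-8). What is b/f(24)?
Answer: I*sqrt(215)/23 ≈ 0.63752*I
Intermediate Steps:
f(P) = 23 (f(P) = 15 + 8 = 23)
b = I*sqrt(215) (b = sqrt(-215) = I*sqrt(215) ≈ 14.663*I)
b/f(24) = (I*sqrt(215))/23 = (I*sqrt(215))*(1/23) = I*sqrt(215)/23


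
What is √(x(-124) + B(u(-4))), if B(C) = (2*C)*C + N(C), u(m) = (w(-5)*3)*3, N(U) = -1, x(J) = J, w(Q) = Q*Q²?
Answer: 5*√101245 ≈ 1591.0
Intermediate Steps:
w(Q) = Q³
u(m) = -1125 (u(m) = ((-5)³*3)*3 = -125*3*3 = -375*3 = -1125)
B(C) = -1 + 2*C² (B(C) = (2*C)*C - 1 = 2*C² - 1 = -1 + 2*C²)
√(x(-124) + B(u(-4))) = √(-124 + (-1 + 2*(-1125)²)) = √(-124 + (-1 + 2*1265625)) = √(-124 + (-1 + 2531250)) = √(-124 + 2531249) = √2531125 = 5*√101245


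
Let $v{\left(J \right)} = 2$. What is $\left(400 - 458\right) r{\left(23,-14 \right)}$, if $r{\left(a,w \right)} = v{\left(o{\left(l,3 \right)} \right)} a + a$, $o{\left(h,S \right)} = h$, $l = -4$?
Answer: $-4002$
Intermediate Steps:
$r{\left(a,w \right)} = 3 a$ ($r{\left(a,w \right)} = 2 a + a = 3 a$)
$\left(400 - 458\right) r{\left(23,-14 \right)} = \left(400 - 458\right) 3 \cdot 23 = \left(-58\right) 69 = -4002$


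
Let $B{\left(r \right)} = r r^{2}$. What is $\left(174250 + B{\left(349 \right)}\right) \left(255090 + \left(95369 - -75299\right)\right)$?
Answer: $18172543136642$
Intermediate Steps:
$B{\left(r \right)} = r^{3}$
$\left(174250 + B{\left(349 \right)}\right) \left(255090 + \left(95369 - -75299\right)\right) = \left(174250 + 349^{3}\right) \left(255090 + \left(95369 - -75299\right)\right) = \left(174250 + 42508549\right) \left(255090 + \left(95369 + 75299\right)\right) = 42682799 \left(255090 + 170668\right) = 42682799 \cdot 425758 = 18172543136642$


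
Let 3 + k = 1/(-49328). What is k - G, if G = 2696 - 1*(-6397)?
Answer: -448687489/49328 ≈ -9096.0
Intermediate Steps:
G = 9093 (G = 2696 + 6397 = 9093)
k = -147985/49328 (k = -3 + 1/(-49328) = -3 - 1/49328 = -147985/49328 ≈ -3.0000)
k - G = -147985/49328 - 1*9093 = -147985/49328 - 9093 = -448687489/49328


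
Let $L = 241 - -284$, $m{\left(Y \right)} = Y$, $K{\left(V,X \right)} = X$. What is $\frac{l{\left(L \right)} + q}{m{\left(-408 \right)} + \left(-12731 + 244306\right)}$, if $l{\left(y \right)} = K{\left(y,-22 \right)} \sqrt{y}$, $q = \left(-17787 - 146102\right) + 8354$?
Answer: $- \frac{155535}{231167} - \frac{110 \sqrt{21}}{231167} \approx -0.67501$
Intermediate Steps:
$L = 525$ ($L = 241 + 284 = 525$)
$q = -155535$ ($q = -163889 + 8354 = -155535$)
$l{\left(y \right)} = - 22 \sqrt{y}$
$\frac{l{\left(L \right)} + q}{m{\left(-408 \right)} + \left(-12731 + 244306\right)} = \frac{- 22 \sqrt{525} - 155535}{-408 + \left(-12731 + 244306\right)} = \frac{- 22 \cdot 5 \sqrt{21} - 155535}{-408 + 231575} = \frac{- 110 \sqrt{21} - 155535}{231167} = \left(-155535 - 110 \sqrt{21}\right) \frac{1}{231167} = - \frac{155535}{231167} - \frac{110 \sqrt{21}}{231167}$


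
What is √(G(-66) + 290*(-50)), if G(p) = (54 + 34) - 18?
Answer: I*√14430 ≈ 120.12*I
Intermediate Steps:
G(p) = 70 (G(p) = 88 - 18 = 70)
√(G(-66) + 290*(-50)) = √(70 + 290*(-50)) = √(70 - 14500) = √(-14430) = I*√14430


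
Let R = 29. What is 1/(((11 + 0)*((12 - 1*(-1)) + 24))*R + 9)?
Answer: 1/11812 ≈ 8.4660e-5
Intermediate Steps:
1/(((11 + 0)*((12 - 1*(-1)) + 24))*R + 9) = 1/(((11 + 0)*((12 - 1*(-1)) + 24))*29 + 9) = 1/((11*((12 + 1) + 24))*29 + 9) = 1/((11*(13 + 24))*29 + 9) = 1/((11*37)*29 + 9) = 1/(407*29 + 9) = 1/(11803 + 9) = 1/11812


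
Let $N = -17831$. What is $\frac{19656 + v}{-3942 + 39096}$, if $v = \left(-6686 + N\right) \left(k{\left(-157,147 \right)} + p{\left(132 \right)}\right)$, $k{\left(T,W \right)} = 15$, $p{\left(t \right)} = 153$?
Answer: $- \frac{97600}{837} \approx -116.61$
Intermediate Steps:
$v = -4118856$ ($v = \left(-6686 - 17831\right) \left(15 + 153\right) = \left(-24517\right) 168 = -4118856$)
$\frac{19656 + v}{-3942 + 39096} = \frac{19656 - 4118856}{-3942 + 39096} = - \frac{4099200}{35154} = \left(-4099200\right) \frac{1}{35154} = - \frac{97600}{837}$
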